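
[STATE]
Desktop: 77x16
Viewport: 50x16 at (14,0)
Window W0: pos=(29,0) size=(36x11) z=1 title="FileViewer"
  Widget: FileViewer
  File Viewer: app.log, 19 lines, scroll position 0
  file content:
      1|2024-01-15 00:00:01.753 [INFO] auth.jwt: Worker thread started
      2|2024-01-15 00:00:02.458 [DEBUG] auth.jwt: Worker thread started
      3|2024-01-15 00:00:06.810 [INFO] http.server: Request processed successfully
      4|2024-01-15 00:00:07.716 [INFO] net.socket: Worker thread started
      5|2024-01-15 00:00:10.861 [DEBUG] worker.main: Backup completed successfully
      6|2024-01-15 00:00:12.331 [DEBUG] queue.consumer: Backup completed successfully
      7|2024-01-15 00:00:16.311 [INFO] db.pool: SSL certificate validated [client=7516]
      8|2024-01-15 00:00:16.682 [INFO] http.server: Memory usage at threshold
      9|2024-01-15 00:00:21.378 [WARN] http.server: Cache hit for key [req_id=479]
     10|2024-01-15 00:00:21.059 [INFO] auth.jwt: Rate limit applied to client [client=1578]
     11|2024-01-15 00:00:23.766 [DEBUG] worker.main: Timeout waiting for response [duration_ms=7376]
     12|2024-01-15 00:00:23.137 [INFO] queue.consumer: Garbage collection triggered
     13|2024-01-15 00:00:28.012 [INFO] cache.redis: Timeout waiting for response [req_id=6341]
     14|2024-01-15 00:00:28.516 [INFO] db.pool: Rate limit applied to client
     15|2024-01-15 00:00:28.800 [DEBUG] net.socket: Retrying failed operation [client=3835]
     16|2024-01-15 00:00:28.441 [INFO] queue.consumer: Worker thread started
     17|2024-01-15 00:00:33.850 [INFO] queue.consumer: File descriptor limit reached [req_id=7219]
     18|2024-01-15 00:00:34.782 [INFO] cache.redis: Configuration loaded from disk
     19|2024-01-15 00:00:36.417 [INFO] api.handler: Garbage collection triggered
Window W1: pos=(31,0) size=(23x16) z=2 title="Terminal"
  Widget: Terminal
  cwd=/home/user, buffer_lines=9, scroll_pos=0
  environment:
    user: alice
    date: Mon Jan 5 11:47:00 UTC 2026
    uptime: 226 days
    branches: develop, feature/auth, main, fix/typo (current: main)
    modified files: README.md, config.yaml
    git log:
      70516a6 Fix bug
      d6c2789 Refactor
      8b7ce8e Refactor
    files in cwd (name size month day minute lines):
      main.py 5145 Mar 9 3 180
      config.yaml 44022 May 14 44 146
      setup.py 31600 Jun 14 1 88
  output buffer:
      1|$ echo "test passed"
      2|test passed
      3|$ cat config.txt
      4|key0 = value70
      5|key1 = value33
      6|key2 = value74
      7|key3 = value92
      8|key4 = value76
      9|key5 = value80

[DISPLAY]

               ┏━┏━━━━━━━━━━━━━━━━━━━━━┓━━━━━━━━━━
               ┃ ┃ Terminal            ┃          
               ┠─┠─────────────────────┨──────────
               ┃2┃$ echo "test passed" ┃[INFO] au▲
               ┃2┃test passed          ┃[DEBUG] a█
               ┃2┃$ cat config.txt     ┃[INFO] ht░
               ┃2┃key0 = value70       ┃[INFO] ne░
               ┃2┃key1 = value33       ┃[DEBUG] w░
               ┃2┃key2 = value74       ┃[DEBUG] q░
               ┃2┃key3 = value92       ┃[INFO] db▼
               ┗━┃key4 = value76       ┃━━━━━━━━━━
                 ┃key5 = value80       ┃          
                 ┃$ █                  ┃          
                 ┃                     ┃          
                 ┃                     ┃          
                 ┗━━━━━━━━━━━━━━━━━━━━━┛          


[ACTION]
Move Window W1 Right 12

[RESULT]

               ┏━━━━━━━━━━━━━┏━━━━━━━━━━━━━━━━━━━━
               ┃ FileViewer  ┃ Terminal           
               ┠─────────────┠────────────────────
               ┃2024-01-15 00┃$ echo "test passed"
               ┃2024-01-15 00┃test passed         
               ┃2024-01-15 00┃$ cat config.txt    
               ┃2024-01-15 00┃key0 = value70      
               ┃2024-01-15 00┃key1 = value33      
               ┃2024-01-15 00┃key2 = value74      
               ┃2024-01-15 00┃key3 = value92      
               ┗━━━━━━━━━━━━━┃key4 = value76      
                             ┃key5 = value80      
                             ┃$ █                 
                             ┃                    
                             ┃                    
                             ┗━━━━━━━━━━━━━━━━━━━━


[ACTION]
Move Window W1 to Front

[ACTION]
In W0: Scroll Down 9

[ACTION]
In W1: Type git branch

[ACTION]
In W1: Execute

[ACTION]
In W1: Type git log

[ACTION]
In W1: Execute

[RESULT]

               ┏━━━━━━━━━━━━━┏━━━━━━━━━━━━━━━━━━━━
               ┃ FileViewer  ┃ Terminal           
               ┠─────────────┠────────────────────
               ┃2024-01-15 00┃key4 = value76      
               ┃2024-01-15 00┃key5 = value80      
               ┃2024-01-15 00┃$ git branch        
               ┃2024-01-15 00┃  develop           
               ┃2024-01-15 00┃  feature/auth      
               ┃2024-01-15 00┃* main              
               ┃2024-01-15 00┃  fix/typo          
               ┗━━━━━━━━━━━━━┃$ git log           
                             ┃70516a6 Fix bug     
                             ┃d6c2789 Refactor    
                             ┃8b7ce8e Refactor    
                             ┃$ █                 
                             ┗━━━━━━━━━━━━━━━━━━━━


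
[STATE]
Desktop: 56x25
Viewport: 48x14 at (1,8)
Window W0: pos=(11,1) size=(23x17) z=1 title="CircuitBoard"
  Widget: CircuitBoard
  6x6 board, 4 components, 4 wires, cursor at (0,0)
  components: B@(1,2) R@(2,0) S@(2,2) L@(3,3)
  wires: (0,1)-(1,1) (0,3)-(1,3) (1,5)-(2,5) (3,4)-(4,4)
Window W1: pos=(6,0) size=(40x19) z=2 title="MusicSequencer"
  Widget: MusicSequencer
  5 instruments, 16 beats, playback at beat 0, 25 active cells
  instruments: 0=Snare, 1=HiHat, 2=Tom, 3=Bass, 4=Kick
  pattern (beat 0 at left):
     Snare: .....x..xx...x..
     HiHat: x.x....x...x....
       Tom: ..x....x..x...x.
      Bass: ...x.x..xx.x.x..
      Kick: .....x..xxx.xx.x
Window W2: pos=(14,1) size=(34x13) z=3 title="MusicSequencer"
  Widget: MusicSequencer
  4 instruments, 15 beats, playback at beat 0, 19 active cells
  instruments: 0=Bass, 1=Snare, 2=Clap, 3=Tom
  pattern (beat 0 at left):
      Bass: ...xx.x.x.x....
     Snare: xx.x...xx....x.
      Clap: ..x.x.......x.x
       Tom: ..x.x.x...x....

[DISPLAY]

     ┃  Kick·┃   Tom··█·█·█···█····           ┃ 
     ┃       ┃                                ┃ 
     ┃       ┃                                ┃ 
     ┃       ┃                                ┃ 
     ┃       ┃                                ┃ 
     ┃       ┗━━━━━━━━━━━━━━━━━━━━━━━━━━━━━━━━┛ 
     ┃                                      ┃   
     ┃                                      ┃   
     ┃                                      ┃   
     ┃                                      ┃   
     ┗━━━━━━━━━━━━━━━━━━━━━━━━━━━━━━━━━━━━━━┛   
                                                
                                                
                                                


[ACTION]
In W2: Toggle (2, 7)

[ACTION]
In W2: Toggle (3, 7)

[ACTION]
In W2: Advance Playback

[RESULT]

     ┃  Kick·┃   Tom··█·█·██··█····           ┃ 
     ┃       ┃                                ┃ 
     ┃       ┃                                ┃ 
     ┃       ┃                                ┃ 
     ┃       ┃                                ┃ 
     ┃       ┗━━━━━━━━━━━━━━━━━━━━━━━━━━━━━━━━┛ 
     ┃                                      ┃   
     ┃                                      ┃   
     ┃                                      ┃   
     ┃                                      ┃   
     ┗━━━━━━━━━━━━━━━━━━━━━━━━━━━━━━━━━━━━━━┛   
                                                
                                                
                                                


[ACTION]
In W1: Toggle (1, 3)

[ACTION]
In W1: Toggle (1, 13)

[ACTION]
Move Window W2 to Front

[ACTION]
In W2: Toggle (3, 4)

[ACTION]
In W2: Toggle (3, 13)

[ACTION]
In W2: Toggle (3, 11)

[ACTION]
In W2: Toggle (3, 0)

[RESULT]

     ┃  Kick·┃   Tom█·█···██··██·█·           ┃ 
     ┃       ┃                                ┃ 
     ┃       ┃                                ┃ 
     ┃       ┃                                ┃ 
     ┃       ┃                                ┃ 
     ┃       ┗━━━━━━━━━━━━━━━━━━━━━━━━━━━━━━━━┛ 
     ┃                                      ┃   
     ┃                                      ┃   
     ┃                                      ┃   
     ┃                                      ┃   
     ┗━━━━━━━━━━━━━━━━━━━━━━━━━━━━━━━━━━━━━━┛   
                                                
                                                
                                                


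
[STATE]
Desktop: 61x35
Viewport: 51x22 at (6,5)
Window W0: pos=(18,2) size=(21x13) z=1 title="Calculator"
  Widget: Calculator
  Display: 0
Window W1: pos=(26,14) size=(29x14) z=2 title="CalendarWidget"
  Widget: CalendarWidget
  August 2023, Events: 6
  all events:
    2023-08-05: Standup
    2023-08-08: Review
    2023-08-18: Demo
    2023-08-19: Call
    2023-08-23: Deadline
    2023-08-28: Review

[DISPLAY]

            ┃                  0┃                  
            ┃┌───┬───┬───┬───┐  ┃                  
            ┃│ 7 │ 8 │ 9 │ ÷ │  ┃                  
            ┃├───┼───┼───┼───┤  ┃                  
            ┃│ 4 │ 5 │ 6 │ × │  ┃                  
            ┃├───┼───┼───┼───┤  ┃                  
            ┃│ 1 │ 2 │ 3 │ - │  ┃                  
            ┃├───┼───┼───┼───┤  ┃                  
            ┃│ 0 │ . │ = │ + │  ┃                  
            ┗━━━━━━━┏━━━━━━━━━━━━━━━━━━━━━━━━━━━┓  
                    ┃ CalendarWidget            ┃  
                    ┠───────────────────────────┨  
                    ┃        August 2023        ┃  
                    ┃Mo Tu We Th Fr Sa Su       ┃  
                    ┃    1  2  3  4  5*  6      ┃  
                    ┃ 7  8*  9 10 11 12 13      ┃  
                    ┃14 15 16 17 18* 19* 20     ┃  
                    ┃21 22 23* 24 25 26 27      ┃  
                    ┃28* 29 30 31               ┃  
                    ┃                           ┃  
                    ┃                           ┃  
                    ┃                           ┃  


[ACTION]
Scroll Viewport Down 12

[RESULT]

            ┃│ 0 │ . │ = │ + │  ┃                  
            ┗━━━━━━━┏━━━━━━━━━━━━━━━━━━━━━━━━━━━┓  
                    ┃ CalendarWidget            ┃  
                    ┠───────────────────────────┨  
                    ┃        August 2023        ┃  
                    ┃Mo Tu We Th Fr Sa Su       ┃  
                    ┃    1  2  3  4  5*  6      ┃  
                    ┃ 7  8*  9 10 11 12 13      ┃  
                    ┃14 15 16 17 18* 19* 20     ┃  
                    ┃21 22 23* 24 25 26 27      ┃  
                    ┃28* 29 30 31               ┃  
                    ┃                           ┃  
                    ┃                           ┃  
                    ┃                           ┃  
                    ┗━━━━━━━━━━━━━━━━━━━━━━━━━━━┛  
                                                   
                                                   
                                                   
                                                   
                                                   
                                                   
                                                   


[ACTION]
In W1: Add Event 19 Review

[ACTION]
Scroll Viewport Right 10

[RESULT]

        ┃│ 0 │ . │ = │ + │  ┃                      
        ┗━━━━━━━┏━━━━━━━━━━━━━━━━━━━━━━━━━━━┓      
                ┃ CalendarWidget            ┃      
                ┠───────────────────────────┨      
                ┃        August 2023        ┃      
                ┃Mo Tu We Th Fr Sa Su       ┃      
                ┃    1  2  3  4  5*  6      ┃      
                ┃ 7  8*  9 10 11 12 13      ┃      
                ┃14 15 16 17 18* 19* 20     ┃      
                ┃21 22 23* 24 25 26 27      ┃      
                ┃28* 29 30 31               ┃      
                ┃                           ┃      
                ┃                           ┃      
                ┃                           ┃      
                ┗━━━━━━━━━━━━━━━━━━━━━━━━━━━┛      
                                                   
                                                   
                                                   
                                                   
                                                   
                                                   
                                                   


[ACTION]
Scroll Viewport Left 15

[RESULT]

                  ┃│ 0 │ . │ = │ + │  ┃            
                  ┗━━━━━━━┏━━━━━━━━━━━━━━━━━━━━━━━━
                          ┃ CalendarWidget         
                          ┠────────────────────────
                          ┃        August 2023     
                          ┃Mo Tu We Th Fr Sa Su    
                          ┃    1  2  3  4  5*  6   
                          ┃ 7  8*  9 10 11 12 13   
                          ┃14 15 16 17 18* 19* 20  
                          ┃21 22 23* 24 25 26 27   
                          ┃28* 29 30 31            
                          ┃                        
                          ┃                        
                          ┃                        
                          ┗━━━━━━━━━━━━━━━━━━━━━━━━
                                                   
                                                   
                                                   
                                                   
                                                   
                                                   
                                                   


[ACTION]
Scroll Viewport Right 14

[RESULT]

        ┃│ 0 │ . │ = │ + │  ┃                      
        ┗━━━━━━━┏━━━━━━━━━━━━━━━━━━━━━━━━━━━┓      
                ┃ CalendarWidget            ┃      
                ┠───────────────────────────┨      
                ┃        August 2023        ┃      
                ┃Mo Tu We Th Fr Sa Su       ┃      
                ┃    1  2  3  4  5*  6      ┃      
                ┃ 7  8*  9 10 11 12 13      ┃      
                ┃14 15 16 17 18* 19* 20     ┃      
                ┃21 22 23* 24 25 26 27      ┃      
                ┃28* 29 30 31               ┃      
                ┃                           ┃      
                ┃                           ┃      
                ┃                           ┃      
                ┗━━━━━━━━━━━━━━━━━━━━━━━━━━━┛      
                                                   
                                                   
                                                   
                                                   
                                                   
                                                   
                                                   


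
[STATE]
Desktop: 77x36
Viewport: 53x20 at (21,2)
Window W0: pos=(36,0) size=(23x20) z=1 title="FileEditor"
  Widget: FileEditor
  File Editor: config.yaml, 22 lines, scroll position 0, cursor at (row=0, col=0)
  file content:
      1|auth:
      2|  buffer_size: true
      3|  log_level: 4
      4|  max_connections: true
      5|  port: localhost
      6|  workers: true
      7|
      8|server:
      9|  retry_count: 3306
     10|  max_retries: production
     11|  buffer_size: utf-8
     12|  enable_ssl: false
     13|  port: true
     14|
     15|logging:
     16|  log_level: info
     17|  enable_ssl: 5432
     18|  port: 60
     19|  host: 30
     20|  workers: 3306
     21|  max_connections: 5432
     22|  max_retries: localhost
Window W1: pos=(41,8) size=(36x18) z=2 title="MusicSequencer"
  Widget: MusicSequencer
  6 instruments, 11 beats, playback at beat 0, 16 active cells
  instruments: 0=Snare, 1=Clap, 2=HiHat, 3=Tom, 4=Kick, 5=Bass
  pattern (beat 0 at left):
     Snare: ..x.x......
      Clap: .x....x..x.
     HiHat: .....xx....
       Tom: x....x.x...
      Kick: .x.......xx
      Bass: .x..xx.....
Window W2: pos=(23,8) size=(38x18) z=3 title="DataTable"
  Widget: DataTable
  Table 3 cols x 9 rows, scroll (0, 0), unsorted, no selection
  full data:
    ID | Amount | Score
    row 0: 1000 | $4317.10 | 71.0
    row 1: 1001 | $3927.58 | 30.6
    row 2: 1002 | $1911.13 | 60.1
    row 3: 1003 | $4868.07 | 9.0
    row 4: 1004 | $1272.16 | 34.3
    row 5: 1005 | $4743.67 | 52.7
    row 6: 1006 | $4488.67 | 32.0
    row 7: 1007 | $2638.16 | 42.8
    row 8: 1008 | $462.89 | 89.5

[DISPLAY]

               ┠─────────────────────┨               
               ┃█uth:               ▲┃               
               ┃  buffer_size: true █┃               
               ┃  log_level: 4      ░┃               
               ┃  max_connections: t░┃               
               ┃  port: localhost   ░┃               
  ┏━━━━━━━━━━━━━━━━━━━━━━━━━━━━━━━━━━━━┓━━━━━━━━━━━━━
  ┃ DataTable                          ┃             
  ┠────────────────────────────────────┨─────────────
  ┃ID  │Amount  │Score                 ┃             
  ┃────┼────────┼─────                 ┃             
  ┃1000│$4317.10│71.0                  ┃             
  ┃1001│$3927.58│30.6                  ┃             
  ┃1002│$1911.13│60.1                  ┃             
  ┃1003│$4868.07│9.0                   ┃             
  ┃1004│$1272.16│34.3                  ┃             
  ┃1005│$4743.67│52.7                  ┃             
  ┃1006│$4488.67│32.0                  ┃             
  ┃1007│$2638.16│42.8                  ┃             
  ┃1008│$462.89 │89.5                  ┃             


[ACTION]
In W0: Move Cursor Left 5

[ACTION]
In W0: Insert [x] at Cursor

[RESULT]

               ┠─────────────────────┨               
               ┃x█uth:              ▲┃               
               ┃  buffer_size: true █┃               
               ┃  log_level: 4      ░┃               
               ┃  max_connections: t░┃               
               ┃  port: localhost   ░┃               
  ┏━━━━━━━━━━━━━━━━━━━━━━━━━━━━━━━━━━━━┓━━━━━━━━━━━━━
  ┃ DataTable                          ┃             
  ┠────────────────────────────────────┨─────────────
  ┃ID  │Amount  │Score                 ┃             
  ┃────┼────────┼─────                 ┃             
  ┃1000│$4317.10│71.0                  ┃             
  ┃1001│$3927.58│30.6                  ┃             
  ┃1002│$1911.13│60.1                  ┃             
  ┃1003│$4868.07│9.0                   ┃             
  ┃1004│$1272.16│34.3                  ┃             
  ┃1005│$4743.67│52.7                  ┃             
  ┃1006│$4488.67│32.0                  ┃             
  ┃1007│$2638.16│42.8                  ┃             
  ┃1008│$462.89 │89.5                  ┃             


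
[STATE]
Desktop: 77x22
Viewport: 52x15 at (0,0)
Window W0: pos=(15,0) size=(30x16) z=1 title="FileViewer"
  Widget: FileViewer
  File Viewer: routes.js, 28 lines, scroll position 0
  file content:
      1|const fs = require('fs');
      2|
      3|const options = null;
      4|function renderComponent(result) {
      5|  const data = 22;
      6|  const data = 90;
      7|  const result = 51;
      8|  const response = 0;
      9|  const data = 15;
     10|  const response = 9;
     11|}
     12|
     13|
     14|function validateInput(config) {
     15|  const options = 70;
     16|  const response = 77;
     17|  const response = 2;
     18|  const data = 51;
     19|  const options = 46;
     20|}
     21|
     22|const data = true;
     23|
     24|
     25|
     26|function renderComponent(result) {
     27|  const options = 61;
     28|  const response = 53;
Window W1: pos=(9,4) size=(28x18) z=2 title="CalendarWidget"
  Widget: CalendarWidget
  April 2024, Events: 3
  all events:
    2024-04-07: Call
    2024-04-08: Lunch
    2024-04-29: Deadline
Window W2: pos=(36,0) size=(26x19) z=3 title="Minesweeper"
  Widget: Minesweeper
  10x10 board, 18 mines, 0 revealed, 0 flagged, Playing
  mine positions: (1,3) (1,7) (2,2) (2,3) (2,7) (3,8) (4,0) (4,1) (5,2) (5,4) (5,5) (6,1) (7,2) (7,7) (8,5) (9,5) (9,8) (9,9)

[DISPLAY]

               ┏━━━━━━━━━━━━━━━━━━━━┏━━━━━━━━━━━━━━━
               ┃ FileViewer         ┃ Minesweeper   
               ┠────────────────────┠───────────────
               ┃const fs = require('┃■■■■■■■■■■     
         ┏━━━━━━━━━━━━━━━━━━━━━━━━━━┃■■■■■■■■■■     
         ┃ CalendarWidget           ┃■■■■■■■■■■     
         ┠──────────────────────────┃■■■■■■■■■■     
         ┃        April 2024        ┃■■■■■■■■■■     
         ┃Mo Tu We Th Fr Sa Su      ┃■■■■■■■■■■     
         ┃ 1  2  3  4  5  6  7*     ┃■■■■■■■■■■     
         ┃ 8*  9 10 11 12 13 14     ┃■■■■■■■■■■     
         ┃15 16 17 18 19 20 21      ┃■■■■■■■■■■     
         ┃22 23 24 25 26 27 28      ┃■■■■■■■■■■     
         ┃29* 30                    ┃               
         ┃                          ┃               


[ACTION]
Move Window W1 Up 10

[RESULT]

         ┏━━━━━━━━━━━━━━━━━━━━━━━━━━┏━━━━━━━━━━━━━━━
         ┃ CalendarWidget           ┃ Minesweeper   
         ┠──────────────────────────┠───────────────
         ┃        April 2024        ┃■■■■■■■■■■     
         ┃Mo Tu We Th Fr Sa Su      ┃■■■■■■■■■■     
         ┃ 1  2  3  4  5  6  7*     ┃■■■■■■■■■■     
         ┃ 8*  9 10 11 12 13 14     ┃■■■■■■■■■■     
         ┃15 16 17 18 19 20 21      ┃■■■■■■■■■■     
         ┃22 23 24 25 26 27 28      ┃■■■■■■■■■■     
         ┃29* 30                    ┃■■■■■■■■■■     
         ┃                          ┃■■■■■■■■■■     
         ┃                          ┃■■■■■■■■■■     
         ┃                          ┃■■■■■■■■■■     
         ┃                          ┃               
         ┃                          ┃               


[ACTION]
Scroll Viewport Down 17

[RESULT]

         ┃15 16 17 18 19 20 21      ┃■■■■■■■■■■     
         ┃22 23 24 25 26 27 28      ┃■■■■■■■■■■     
         ┃29* 30                    ┃■■■■■■■■■■     
         ┃                          ┃■■■■■■■■■■     
         ┃                          ┃■■■■■■■■■■     
         ┃                          ┃■■■■■■■■■■     
         ┃                          ┃               
         ┃                          ┃               
         ┃                          ┃               
         ┃                          ┃               
         ┗━━━━━━━━━━━━━━━━━━━━━━━━━━┃               
                                    ┗━━━━━━━━━━━━━━━
                                                    
                                                    
                                                    


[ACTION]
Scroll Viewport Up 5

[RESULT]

         ┠──────────────────────────┠───────────────
         ┃        April 2024        ┃■■■■■■■■■■     
         ┃Mo Tu We Th Fr Sa Su      ┃■■■■■■■■■■     
         ┃ 1  2  3  4  5  6  7*     ┃■■■■■■■■■■     
         ┃ 8*  9 10 11 12 13 14     ┃■■■■■■■■■■     
         ┃15 16 17 18 19 20 21      ┃■■■■■■■■■■     
         ┃22 23 24 25 26 27 28      ┃■■■■■■■■■■     
         ┃29* 30                    ┃■■■■■■■■■■     
         ┃                          ┃■■■■■■■■■■     
         ┃                          ┃■■■■■■■■■■     
         ┃                          ┃■■■■■■■■■■     
         ┃                          ┃               
         ┃                          ┃               
         ┃                          ┃               
         ┃                          ┃               


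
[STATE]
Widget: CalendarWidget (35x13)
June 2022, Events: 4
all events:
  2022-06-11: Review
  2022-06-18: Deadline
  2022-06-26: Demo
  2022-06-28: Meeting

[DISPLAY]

             June 2022             
Mo Tu We Th Fr Sa Su               
       1  2  3  4  5               
 6  7  8  9 10 11* 12              
13 14 15 16 17 18* 19              
20 21 22 23 24 25 26*              
27 28* 29 30                       
                                   
                                   
                                   
                                   
                                   
                                   


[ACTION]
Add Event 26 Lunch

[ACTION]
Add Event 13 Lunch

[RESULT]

             June 2022             
Mo Tu We Th Fr Sa Su               
       1  2  3  4  5               
 6  7  8  9 10 11* 12              
13* 14 15 16 17 18* 19             
20 21 22 23 24 25 26*              
27 28* 29 30                       
                                   
                                   
                                   
                                   
                                   
                                   


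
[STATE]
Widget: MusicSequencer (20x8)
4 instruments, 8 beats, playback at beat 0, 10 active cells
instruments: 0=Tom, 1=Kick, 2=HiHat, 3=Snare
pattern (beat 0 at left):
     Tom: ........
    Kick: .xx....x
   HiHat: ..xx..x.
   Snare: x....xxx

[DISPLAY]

      ▼1234567      
   Tom········      
  Kick·██····█      
 HiHat··██··█·      
 Snare█····███      
                    
                    
                    


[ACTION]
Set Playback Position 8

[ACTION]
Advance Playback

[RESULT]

      0▼234567      
   Tom········      
  Kick·██····█      
 HiHat··██··█·      
 Snare█····███      
                    
                    
                    


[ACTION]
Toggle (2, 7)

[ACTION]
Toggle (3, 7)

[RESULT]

      0▼234567      
   Tom········      
  Kick·██····█      
 HiHat··██··██      
 Snare█····██·      
                    
                    
                    


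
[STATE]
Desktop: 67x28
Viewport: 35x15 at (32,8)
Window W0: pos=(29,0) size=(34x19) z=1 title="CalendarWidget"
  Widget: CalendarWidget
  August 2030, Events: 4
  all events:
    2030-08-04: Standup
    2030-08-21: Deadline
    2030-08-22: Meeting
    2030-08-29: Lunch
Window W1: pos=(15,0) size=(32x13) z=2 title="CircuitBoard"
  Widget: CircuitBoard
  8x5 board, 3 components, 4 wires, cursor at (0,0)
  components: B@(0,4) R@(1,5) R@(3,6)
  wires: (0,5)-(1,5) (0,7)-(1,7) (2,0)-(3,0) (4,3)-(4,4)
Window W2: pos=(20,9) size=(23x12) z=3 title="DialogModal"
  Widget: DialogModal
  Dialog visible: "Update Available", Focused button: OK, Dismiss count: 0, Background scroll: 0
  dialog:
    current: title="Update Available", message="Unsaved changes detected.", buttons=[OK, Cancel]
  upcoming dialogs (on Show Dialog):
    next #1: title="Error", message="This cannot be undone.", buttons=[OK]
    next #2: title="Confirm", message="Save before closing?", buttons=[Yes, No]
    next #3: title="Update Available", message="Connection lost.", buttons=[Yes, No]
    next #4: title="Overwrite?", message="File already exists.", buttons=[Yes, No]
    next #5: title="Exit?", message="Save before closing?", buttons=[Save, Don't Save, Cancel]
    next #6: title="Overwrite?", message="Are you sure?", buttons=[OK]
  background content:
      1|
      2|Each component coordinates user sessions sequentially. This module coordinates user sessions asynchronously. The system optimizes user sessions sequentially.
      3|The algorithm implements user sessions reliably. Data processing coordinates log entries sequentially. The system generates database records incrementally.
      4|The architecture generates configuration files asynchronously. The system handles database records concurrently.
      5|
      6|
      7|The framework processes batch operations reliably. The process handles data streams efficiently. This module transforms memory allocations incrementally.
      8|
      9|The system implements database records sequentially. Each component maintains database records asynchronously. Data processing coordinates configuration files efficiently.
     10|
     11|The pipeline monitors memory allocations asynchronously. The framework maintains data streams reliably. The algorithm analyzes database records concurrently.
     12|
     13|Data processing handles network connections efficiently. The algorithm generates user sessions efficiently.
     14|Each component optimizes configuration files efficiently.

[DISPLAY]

              ┃24 25          ┃    
━━━━━━━━━━┓   ┃1              ┃    
l         ┃ R ┃               ┃    
──────────┨   ┃               ┃    
          ┃━━━┛               ┃    
───────┐di┃                   ┃    
vailabl│me┃                   ┃    
changes│ne┃                   ┃    
ancel  │  ┃                   ┃    
───────┘  ┃                   ┃    
rk process┃━━━━━━━━━━━━━━━━━━━┛    
          ┃                        
━━━━━━━━━━┛                        
                                   
                                   


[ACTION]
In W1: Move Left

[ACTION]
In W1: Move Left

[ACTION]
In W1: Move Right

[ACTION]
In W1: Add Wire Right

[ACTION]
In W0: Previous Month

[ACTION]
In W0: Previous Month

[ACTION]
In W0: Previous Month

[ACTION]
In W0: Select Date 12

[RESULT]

              ┃ 26            ┃    
━━━━━━━━━━┓   ┃               ┃    
l         ┃ R ┃               ┃    
──────────┨   ┃               ┃    
          ┃━━━┛               ┃    
───────┐di┃                   ┃    
vailabl│me┃                   ┃    
changes│ne┃                   ┃    
ancel  │  ┃                   ┃    
───────┘  ┃                   ┃    
rk process┃━━━━━━━━━━━━━━━━━━━┛    
          ┃                        
━━━━━━━━━━┛                        
                                   
                                   


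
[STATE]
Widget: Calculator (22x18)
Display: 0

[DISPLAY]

                     0
┌───┬───┬───┬───┐     
│ 7 │ 8 │ 9 │ ÷ │     
├───┼───┼───┼───┤     
│ 4 │ 5 │ 6 │ × │     
├───┼───┼───┼───┤     
│ 1 │ 2 │ 3 │ - │     
├───┼───┼───┼───┤     
│ 0 │ . │ = │ + │     
├───┼───┼───┼───┤     
│ C │ MC│ MR│ M+│     
└───┴───┴───┴───┘     
                      
                      
                      
                      
                      
                      


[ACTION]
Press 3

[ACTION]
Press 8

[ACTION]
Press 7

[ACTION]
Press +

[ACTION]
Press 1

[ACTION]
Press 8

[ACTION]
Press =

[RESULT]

                   405
┌───┬───┬───┬───┐     
│ 7 │ 8 │ 9 │ ÷ │     
├───┼───┼───┼───┤     
│ 4 │ 5 │ 6 │ × │     
├───┼───┼───┼───┤     
│ 1 │ 2 │ 3 │ - │     
├───┼───┼───┼───┤     
│ 0 │ . │ = │ + │     
├───┼───┼───┼───┤     
│ C │ MC│ MR│ M+│     
└───┴───┴───┴───┘     
                      
                      
                      
                      
                      
                      


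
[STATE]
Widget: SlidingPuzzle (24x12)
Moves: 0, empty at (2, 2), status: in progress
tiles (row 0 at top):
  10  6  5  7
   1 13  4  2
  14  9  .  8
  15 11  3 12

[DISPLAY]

┌────┬────┬────┬────┐   
│ 10 │  6 │  5 │  7 │   
├────┼────┼────┼────┤   
│  1 │ 13 │  4 │  2 │   
├────┼────┼────┼────┤   
│ 14 │  9 │    │  8 │   
├────┼────┼────┼────┤   
│ 15 │ 11 │  3 │ 12 │   
└────┴────┴────┴────┘   
Moves: 0                
                        
                        


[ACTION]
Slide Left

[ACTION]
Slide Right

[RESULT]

┌────┬────┬────┬────┐   
│ 10 │  6 │  5 │  7 │   
├────┼────┼────┼────┤   
│  1 │ 13 │  4 │  2 │   
├────┼────┼────┼────┤   
│ 14 │  9 │    │  8 │   
├────┼────┼────┼────┤   
│ 15 │ 11 │  3 │ 12 │   
└────┴────┴────┴────┘   
Moves: 2                
                        
                        


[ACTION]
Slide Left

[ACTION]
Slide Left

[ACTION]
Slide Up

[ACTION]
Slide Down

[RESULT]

┌────┬────┬────┬────┐   
│ 10 │  6 │  5 │  7 │   
├────┼────┼────┼────┤   
│  1 │ 13 │  4 │  2 │   
├────┼────┼────┼────┤   
│ 14 │  9 │  8 │    │   
├────┼────┼────┼────┤   
│ 15 │ 11 │  3 │ 12 │   
└────┴────┴────┴────┘   
Moves: 5                
                        
                        


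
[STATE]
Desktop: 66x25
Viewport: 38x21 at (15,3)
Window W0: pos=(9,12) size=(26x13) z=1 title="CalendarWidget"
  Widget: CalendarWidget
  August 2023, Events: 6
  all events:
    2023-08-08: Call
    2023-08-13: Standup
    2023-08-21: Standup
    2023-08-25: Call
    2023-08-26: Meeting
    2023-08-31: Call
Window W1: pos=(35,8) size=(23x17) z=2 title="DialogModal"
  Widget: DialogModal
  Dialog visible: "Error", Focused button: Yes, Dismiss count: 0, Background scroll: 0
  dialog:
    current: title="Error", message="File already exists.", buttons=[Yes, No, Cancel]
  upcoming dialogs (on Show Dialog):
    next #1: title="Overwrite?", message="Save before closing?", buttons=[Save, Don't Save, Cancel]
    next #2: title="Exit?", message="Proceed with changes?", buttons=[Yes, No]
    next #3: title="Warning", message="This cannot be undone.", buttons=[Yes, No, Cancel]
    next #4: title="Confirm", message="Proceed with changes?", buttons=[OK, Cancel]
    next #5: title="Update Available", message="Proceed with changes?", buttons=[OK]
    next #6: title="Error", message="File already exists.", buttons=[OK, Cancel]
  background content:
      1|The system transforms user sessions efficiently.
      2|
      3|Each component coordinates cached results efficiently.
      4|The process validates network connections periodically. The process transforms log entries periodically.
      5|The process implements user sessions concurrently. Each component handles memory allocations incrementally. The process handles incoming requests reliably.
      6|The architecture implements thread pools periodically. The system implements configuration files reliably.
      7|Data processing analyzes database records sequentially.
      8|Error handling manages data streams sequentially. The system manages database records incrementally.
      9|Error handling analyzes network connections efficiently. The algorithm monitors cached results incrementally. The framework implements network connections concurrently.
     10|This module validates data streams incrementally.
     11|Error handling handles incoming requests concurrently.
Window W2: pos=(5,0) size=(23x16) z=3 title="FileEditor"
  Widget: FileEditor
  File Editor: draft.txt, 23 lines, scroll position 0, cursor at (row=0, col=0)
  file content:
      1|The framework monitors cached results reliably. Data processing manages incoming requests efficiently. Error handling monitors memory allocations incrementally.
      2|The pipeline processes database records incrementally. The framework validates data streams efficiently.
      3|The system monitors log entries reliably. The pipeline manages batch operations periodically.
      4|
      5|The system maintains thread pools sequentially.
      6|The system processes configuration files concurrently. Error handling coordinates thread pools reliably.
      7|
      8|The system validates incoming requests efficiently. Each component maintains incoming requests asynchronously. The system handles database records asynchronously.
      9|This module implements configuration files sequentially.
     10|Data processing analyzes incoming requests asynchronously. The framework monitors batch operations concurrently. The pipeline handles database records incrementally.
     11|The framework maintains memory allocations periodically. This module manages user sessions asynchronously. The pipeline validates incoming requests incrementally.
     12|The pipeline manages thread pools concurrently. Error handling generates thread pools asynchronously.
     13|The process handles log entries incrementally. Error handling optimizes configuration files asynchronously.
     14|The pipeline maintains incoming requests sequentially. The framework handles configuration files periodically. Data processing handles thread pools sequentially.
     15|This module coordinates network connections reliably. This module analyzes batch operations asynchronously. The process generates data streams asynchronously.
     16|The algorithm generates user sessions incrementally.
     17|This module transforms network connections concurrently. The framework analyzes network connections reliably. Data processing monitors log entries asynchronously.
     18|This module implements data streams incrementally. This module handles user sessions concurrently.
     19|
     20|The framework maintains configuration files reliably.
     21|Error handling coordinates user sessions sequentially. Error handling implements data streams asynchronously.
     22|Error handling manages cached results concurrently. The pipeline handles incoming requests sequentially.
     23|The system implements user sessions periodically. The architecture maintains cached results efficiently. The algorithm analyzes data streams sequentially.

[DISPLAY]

work monito▲┃                         
ine process█┃                         
m monitors ░┃                         
           ░┃                         
m maintains░┃                         
m processes░┃       ┏━━━━━━━━━━━━━━━━━
           ░┃       ┃ DialogModal     
m validates░┃       ┠─────────────────
le implemen░┃       ┃The system transf
essing anal░┃━━━━━━┓┃                 
work mainta░┃      ┃┃Each component co
ine manages▼┃──────┨┃The process valid
━━━━━━━━━━━━┛      ┃┃Th┌──────────────
 We Th Fr Sa Su    ┃┃Th│     Error    
  2  3  4  5  6    ┃┃Da│File already e
*  9 10 11 12 13*  ┃┃Er│[Yes]  No   Ca
 16 17 18 19 20    ┃┃Er└──────────────
2 23 24 25* 26* 27 ┃┃This module valid
 30 31*            ┃┃Error handling ha
                   ┃┃                 
                   ┃┃                 


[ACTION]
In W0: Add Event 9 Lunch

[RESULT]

work monito▲┃                         
ine process█┃                         
m monitors ░┃                         
           ░┃                         
m maintains░┃                         
m processes░┃       ┏━━━━━━━━━━━━━━━━━
           ░┃       ┃ DialogModal     
m validates░┃       ┠─────────────────
le implemen░┃       ┃The system transf
essing anal░┃━━━━━━┓┃                 
work mainta░┃      ┃┃Each component co
ine manages▼┃──────┨┃The process valid
━━━━━━━━━━━━┛      ┃┃Th┌──────────────
 We Th Fr Sa Su    ┃┃Th│     Error    
  2  3  4  5  6    ┃┃Da│File already e
*  9* 10 11 12 13* ┃┃Er│[Yes]  No   Ca
 16 17 18 19 20    ┃┃Er└──────────────
2 23 24 25* 26* 27 ┃┃This module valid
 30 31*            ┃┃Error handling ha
                   ┃┃                 
                   ┃┃                 


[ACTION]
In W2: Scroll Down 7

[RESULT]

m validates▲┃                         
le implemen░┃                         
essing anal░┃                         
work mainta░┃                         
ine manages░┃                         
ss handles ░┃       ┏━━━━━━━━━━━━━━━━━
ine maintai░┃       ┃ DialogModal     
le coordina█┃       ┠─────────────────
ithm genera░┃       ┃The system transf
le transfor░┃━━━━━━┓┃                 
le implemen░┃      ┃┃Each component co
           ▼┃──────┨┃The process valid
━━━━━━━━━━━━┛      ┃┃Th┌──────────────
 We Th Fr Sa Su    ┃┃Th│     Error    
  2  3  4  5  6    ┃┃Da│File already e
*  9* 10 11 12 13* ┃┃Er│[Yes]  No   Ca
 16 17 18 19 20    ┃┃Er└──────────────
2 23 24 25* 26* 27 ┃┃This module valid
 30 31*            ┃┃Error handling ha
                   ┃┃                 
                   ┃┃                 
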